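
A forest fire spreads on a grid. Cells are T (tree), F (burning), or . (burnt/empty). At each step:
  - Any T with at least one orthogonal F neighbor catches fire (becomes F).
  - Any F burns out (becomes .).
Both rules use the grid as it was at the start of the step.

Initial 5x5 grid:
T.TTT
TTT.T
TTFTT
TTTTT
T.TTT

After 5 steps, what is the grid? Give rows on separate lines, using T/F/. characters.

Step 1: 4 trees catch fire, 1 burn out
  T.TTT
  TTF.T
  TF.FT
  TTFTT
  T.TTT
Step 2: 7 trees catch fire, 4 burn out
  T.FTT
  TF..T
  F...F
  TF.FT
  T.FTT
Step 3: 6 trees catch fire, 7 burn out
  T..FT
  F...F
  .....
  F...F
  T..FT
Step 4: 4 trees catch fire, 6 burn out
  F...F
  .....
  .....
  .....
  F...F
Step 5: 0 trees catch fire, 4 burn out
  .....
  .....
  .....
  .....
  .....

.....
.....
.....
.....
.....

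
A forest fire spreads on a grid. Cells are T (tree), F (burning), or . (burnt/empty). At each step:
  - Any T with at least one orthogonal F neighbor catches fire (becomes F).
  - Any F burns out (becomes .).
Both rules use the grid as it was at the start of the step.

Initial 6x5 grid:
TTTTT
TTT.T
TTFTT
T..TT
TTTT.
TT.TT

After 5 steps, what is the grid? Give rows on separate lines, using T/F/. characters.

Step 1: 3 trees catch fire, 1 burn out
  TTTTT
  TTF.T
  TF.FT
  T..TT
  TTTT.
  TT.TT
Step 2: 5 trees catch fire, 3 burn out
  TTFTT
  TF..T
  F...F
  T..FT
  TTTT.
  TT.TT
Step 3: 7 trees catch fire, 5 burn out
  TF.FT
  F...F
  .....
  F...F
  TTTF.
  TT.TT
Step 4: 5 trees catch fire, 7 burn out
  F...F
  .....
  .....
  .....
  FTF..
  TT.FT
Step 5: 3 trees catch fire, 5 burn out
  .....
  .....
  .....
  .....
  .F...
  FT..F

.....
.....
.....
.....
.F...
FT..F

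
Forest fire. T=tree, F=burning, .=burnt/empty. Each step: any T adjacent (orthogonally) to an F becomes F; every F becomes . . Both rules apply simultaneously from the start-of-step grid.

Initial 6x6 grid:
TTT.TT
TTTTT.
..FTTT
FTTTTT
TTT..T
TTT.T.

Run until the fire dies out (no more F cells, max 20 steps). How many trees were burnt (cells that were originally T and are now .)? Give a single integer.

Answer: 25

Derivation:
Step 1: +5 fires, +2 burnt (F count now 5)
Step 2: +8 fires, +5 burnt (F count now 8)
Step 3: +7 fires, +8 burnt (F count now 7)
Step 4: +3 fires, +7 burnt (F count now 3)
Step 5: +2 fires, +3 burnt (F count now 2)
Step 6: +0 fires, +2 burnt (F count now 0)
Fire out after step 6
Initially T: 26, now '.': 35
Total burnt (originally-T cells now '.'): 25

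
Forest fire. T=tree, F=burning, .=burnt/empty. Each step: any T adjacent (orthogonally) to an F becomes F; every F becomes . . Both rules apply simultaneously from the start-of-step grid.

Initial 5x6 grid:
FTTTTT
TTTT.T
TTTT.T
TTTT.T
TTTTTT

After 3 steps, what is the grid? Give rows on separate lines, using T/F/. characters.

Step 1: 2 trees catch fire, 1 burn out
  .FTTTT
  FTTT.T
  TTTT.T
  TTTT.T
  TTTTTT
Step 2: 3 trees catch fire, 2 burn out
  ..FTTT
  .FTT.T
  FTTT.T
  TTTT.T
  TTTTTT
Step 3: 4 trees catch fire, 3 burn out
  ...FTT
  ..FT.T
  .FTT.T
  FTTT.T
  TTTTTT

...FTT
..FT.T
.FTT.T
FTTT.T
TTTTTT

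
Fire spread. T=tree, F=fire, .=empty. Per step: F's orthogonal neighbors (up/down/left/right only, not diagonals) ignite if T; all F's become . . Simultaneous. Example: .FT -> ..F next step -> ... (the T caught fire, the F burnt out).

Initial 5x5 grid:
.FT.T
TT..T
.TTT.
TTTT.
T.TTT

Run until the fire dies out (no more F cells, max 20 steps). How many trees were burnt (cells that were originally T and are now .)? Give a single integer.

Answer: 14

Derivation:
Step 1: +2 fires, +1 burnt (F count now 2)
Step 2: +2 fires, +2 burnt (F count now 2)
Step 3: +2 fires, +2 burnt (F count now 2)
Step 4: +3 fires, +2 burnt (F count now 3)
Step 5: +3 fires, +3 burnt (F count now 3)
Step 6: +1 fires, +3 burnt (F count now 1)
Step 7: +1 fires, +1 burnt (F count now 1)
Step 8: +0 fires, +1 burnt (F count now 0)
Fire out after step 8
Initially T: 16, now '.': 23
Total burnt (originally-T cells now '.'): 14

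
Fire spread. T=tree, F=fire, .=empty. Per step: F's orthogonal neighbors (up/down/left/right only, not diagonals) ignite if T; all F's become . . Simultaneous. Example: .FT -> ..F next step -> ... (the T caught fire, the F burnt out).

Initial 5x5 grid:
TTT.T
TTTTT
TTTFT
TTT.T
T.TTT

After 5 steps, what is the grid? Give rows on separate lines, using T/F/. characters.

Step 1: 3 trees catch fire, 1 burn out
  TTT.T
  TTTFT
  TTF.F
  TTT.T
  T.TTT
Step 2: 5 trees catch fire, 3 burn out
  TTT.T
  TTF.F
  TF...
  TTF.F
  T.TTT
Step 3: 7 trees catch fire, 5 burn out
  TTF.F
  TF...
  F....
  TF...
  T.FTF
Step 4: 4 trees catch fire, 7 burn out
  TF...
  F....
  .....
  F....
  T..F.
Step 5: 2 trees catch fire, 4 burn out
  F....
  .....
  .....
  .....
  F....

F....
.....
.....
.....
F....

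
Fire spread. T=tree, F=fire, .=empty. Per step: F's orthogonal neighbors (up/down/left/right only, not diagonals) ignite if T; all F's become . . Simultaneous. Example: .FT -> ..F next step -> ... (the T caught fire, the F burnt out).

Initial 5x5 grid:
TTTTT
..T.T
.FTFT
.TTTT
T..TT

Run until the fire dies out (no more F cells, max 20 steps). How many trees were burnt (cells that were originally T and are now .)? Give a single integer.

Answer: 15

Derivation:
Step 1: +4 fires, +2 burnt (F count now 4)
Step 2: +5 fires, +4 burnt (F count now 5)
Step 3: +3 fires, +5 burnt (F count now 3)
Step 4: +2 fires, +3 burnt (F count now 2)
Step 5: +1 fires, +2 burnt (F count now 1)
Step 6: +0 fires, +1 burnt (F count now 0)
Fire out after step 6
Initially T: 16, now '.': 24
Total burnt (originally-T cells now '.'): 15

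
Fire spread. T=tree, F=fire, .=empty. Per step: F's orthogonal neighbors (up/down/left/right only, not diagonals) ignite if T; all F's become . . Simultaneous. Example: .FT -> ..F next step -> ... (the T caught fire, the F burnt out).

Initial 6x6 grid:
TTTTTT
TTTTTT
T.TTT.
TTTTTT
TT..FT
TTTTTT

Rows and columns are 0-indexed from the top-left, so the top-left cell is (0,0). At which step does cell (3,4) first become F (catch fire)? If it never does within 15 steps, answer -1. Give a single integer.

Step 1: cell (3,4)='F' (+3 fires, +1 burnt)
  -> target ignites at step 1
Step 2: cell (3,4)='.' (+5 fires, +3 burnt)
Step 3: cell (3,4)='.' (+4 fires, +5 burnt)
Step 4: cell (3,4)='.' (+6 fires, +4 burnt)
Step 5: cell (3,4)='.' (+6 fires, +6 burnt)
Step 6: cell (3,4)='.' (+4 fires, +6 burnt)
Step 7: cell (3,4)='.' (+2 fires, +4 burnt)
Step 8: cell (3,4)='.' (+1 fires, +2 burnt)
Step 9: cell (3,4)='.' (+0 fires, +1 burnt)
  fire out at step 9

1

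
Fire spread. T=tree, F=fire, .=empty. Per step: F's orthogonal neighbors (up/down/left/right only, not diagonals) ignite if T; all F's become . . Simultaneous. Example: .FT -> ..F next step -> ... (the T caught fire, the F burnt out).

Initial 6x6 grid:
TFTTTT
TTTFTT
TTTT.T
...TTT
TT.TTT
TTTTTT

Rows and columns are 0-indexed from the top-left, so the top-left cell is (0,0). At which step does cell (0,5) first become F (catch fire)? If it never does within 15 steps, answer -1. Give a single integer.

Step 1: cell (0,5)='T' (+7 fires, +2 burnt)
Step 2: cell (0,5)='T' (+6 fires, +7 burnt)
Step 3: cell (0,5)='F' (+5 fires, +6 burnt)
  -> target ignites at step 3
Step 4: cell (0,5)='.' (+3 fires, +5 burnt)
Step 5: cell (0,5)='.' (+3 fires, +3 burnt)
Step 6: cell (0,5)='.' (+2 fires, +3 burnt)
Step 7: cell (0,5)='.' (+2 fires, +2 burnt)
Step 8: cell (0,5)='.' (+1 fires, +2 burnt)
Step 9: cell (0,5)='.' (+0 fires, +1 burnt)
  fire out at step 9

3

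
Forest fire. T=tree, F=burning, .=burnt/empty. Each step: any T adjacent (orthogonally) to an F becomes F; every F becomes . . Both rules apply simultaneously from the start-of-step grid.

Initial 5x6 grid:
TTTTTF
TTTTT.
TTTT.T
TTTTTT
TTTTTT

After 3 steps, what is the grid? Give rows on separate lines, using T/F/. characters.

Step 1: 1 trees catch fire, 1 burn out
  TTTTF.
  TTTTT.
  TTTT.T
  TTTTTT
  TTTTTT
Step 2: 2 trees catch fire, 1 burn out
  TTTF..
  TTTTF.
  TTTT.T
  TTTTTT
  TTTTTT
Step 3: 2 trees catch fire, 2 burn out
  TTF...
  TTTF..
  TTTT.T
  TTTTTT
  TTTTTT

TTF...
TTTF..
TTTT.T
TTTTTT
TTTTTT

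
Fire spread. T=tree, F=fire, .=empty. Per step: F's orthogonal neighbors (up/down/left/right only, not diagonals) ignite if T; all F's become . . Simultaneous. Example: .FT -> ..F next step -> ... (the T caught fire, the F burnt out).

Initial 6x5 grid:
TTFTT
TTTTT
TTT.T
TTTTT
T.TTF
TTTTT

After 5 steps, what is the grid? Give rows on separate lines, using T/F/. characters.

Step 1: 6 trees catch fire, 2 burn out
  TF.FT
  TTFTT
  TTT.T
  TTTTF
  T.TF.
  TTTTF
Step 2: 9 trees catch fire, 6 burn out
  F...F
  TF.FT
  TTF.F
  TTTF.
  T.F..
  TTTF.
Step 3: 5 trees catch fire, 9 burn out
  .....
  F...F
  TF...
  TTF..
  T....
  TTF..
Step 4: 3 trees catch fire, 5 burn out
  .....
  .....
  F....
  TF...
  T....
  TF...
Step 5: 2 trees catch fire, 3 burn out
  .....
  .....
  .....
  F....
  T....
  F....

.....
.....
.....
F....
T....
F....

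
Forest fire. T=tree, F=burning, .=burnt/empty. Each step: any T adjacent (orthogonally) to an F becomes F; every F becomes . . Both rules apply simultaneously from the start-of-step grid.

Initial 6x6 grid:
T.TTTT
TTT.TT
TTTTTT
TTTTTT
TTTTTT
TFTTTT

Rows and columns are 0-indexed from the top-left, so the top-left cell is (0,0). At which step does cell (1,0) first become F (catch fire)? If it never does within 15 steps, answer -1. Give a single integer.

Step 1: cell (1,0)='T' (+3 fires, +1 burnt)
Step 2: cell (1,0)='T' (+4 fires, +3 burnt)
Step 3: cell (1,0)='T' (+5 fires, +4 burnt)
Step 4: cell (1,0)='T' (+6 fires, +5 burnt)
Step 5: cell (1,0)='F' (+5 fires, +6 burnt)
  -> target ignites at step 5
Step 6: cell (1,0)='.' (+4 fires, +5 burnt)
Step 7: cell (1,0)='.' (+3 fires, +4 burnt)
Step 8: cell (1,0)='.' (+2 fires, +3 burnt)
Step 9: cell (1,0)='.' (+1 fires, +2 burnt)
Step 10: cell (1,0)='.' (+0 fires, +1 burnt)
  fire out at step 10

5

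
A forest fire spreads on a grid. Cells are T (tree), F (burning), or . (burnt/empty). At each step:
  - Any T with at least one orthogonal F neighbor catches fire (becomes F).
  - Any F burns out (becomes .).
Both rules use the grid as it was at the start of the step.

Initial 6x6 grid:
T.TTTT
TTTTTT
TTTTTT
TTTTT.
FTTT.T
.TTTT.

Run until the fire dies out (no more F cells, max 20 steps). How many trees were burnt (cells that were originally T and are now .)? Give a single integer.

Answer: 29

Derivation:
Step 1: +2 fires, +1 burnt (F count now 2)
Step 2: +4 fires, +2 burnt (F count now 4)
Step 3: +5 fires, +4 burnt (F count now 5)
Step 4: +5 fires, +5 burnt (F count now 5)
Step 5: +4 fires, +5 burnt (F count now 4)
Step 6: +3 fires, +4 burnt (F count now 3)
Step 7: +3 fires, +3 burnt (F count now 3)
Step 8: +2 fires, +3 burnt (F count now 2)
Step 9: +1 fires, +2 burnt (F count now 1)
Step 10: +0 fires, +1 burnt (F count now 0)
Fire out after step 10
Initially T: 30, now '.': 35
Total burnt (originally-T cells now '.'): 29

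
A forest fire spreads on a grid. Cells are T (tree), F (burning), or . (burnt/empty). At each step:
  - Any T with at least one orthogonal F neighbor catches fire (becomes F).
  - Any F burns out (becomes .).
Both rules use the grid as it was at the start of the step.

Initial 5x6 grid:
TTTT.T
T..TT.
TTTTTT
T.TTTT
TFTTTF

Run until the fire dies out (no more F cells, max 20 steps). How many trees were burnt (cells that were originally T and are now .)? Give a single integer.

Answer: 22

Derivation:
Step 1: +4 fires, +2 burnt (F count now 4)
Step 2: +5 fires, +4 burnt (F count now 5)
Step 3: +4 fires, +5 burnt (F count now 4)
Step 4: +4 fires, +4 burnt (F count now 4)
Step 5: +2 fires, +4 burnt (F count now 2)
Step 6: +2 fires, +2 burnt (F count now 2)
Step 7: +1 fires, +2 burnt (F count now 1)
Step 8: +0 fires, +1 burnt (F count now 0)
Fire out after step 8
Initially T: 23, now '.': 29
Total burnt (originally-T cells now '.'): 22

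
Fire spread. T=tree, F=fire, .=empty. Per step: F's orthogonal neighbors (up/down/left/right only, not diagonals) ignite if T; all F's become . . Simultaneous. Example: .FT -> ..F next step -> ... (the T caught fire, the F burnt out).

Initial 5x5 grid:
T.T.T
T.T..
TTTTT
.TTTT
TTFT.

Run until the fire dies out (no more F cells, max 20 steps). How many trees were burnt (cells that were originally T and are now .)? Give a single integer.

Step 1: +3 fires, +1 burnt (F count now 3)
Step 2: +4 fires, +3 burnt (F count now 4)
Step 3: +4 fires, +4 burnt (F count now 4)
Step 4: +3 fires, +4 burnt (F count now 3)
Step 5: +1 fires, +3 burnt (F count now 1)
Step 6: +1 fires, +1 burnt (F count now 1)
Step 7: +0 fires, +1 burnt (F count now 0)
Fire out after step 7
Initially T: 17, now '.': 24
Total burnt (originally-T cells now '.'): 16

Answer: 16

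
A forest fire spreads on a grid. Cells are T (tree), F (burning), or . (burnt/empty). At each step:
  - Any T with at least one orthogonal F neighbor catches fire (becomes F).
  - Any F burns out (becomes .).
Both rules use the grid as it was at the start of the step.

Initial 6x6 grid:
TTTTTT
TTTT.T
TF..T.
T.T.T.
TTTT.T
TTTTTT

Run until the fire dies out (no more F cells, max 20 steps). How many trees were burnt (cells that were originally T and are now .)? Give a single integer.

Answer: 25

Derivation:
Step 1: +2 fires, +1 burnt (F count now 2)
Step 2: +4 fires, +2 burnt (F count now 4)
Step 3: +4 fires, +4 burnt (F count now 4)
Step 4: +3 fires, +4 burnt (F count now 3)
Step 5: +3 fires, +3 burnt (F count now 3)
Step 6: +4 fires, +3 burnt (F count now 4)
Step 7: +2 fires, +4 burnt (F count now 2)
Step 8: +1 fires, +2 burnt (F count now 1)
Step 9: +1 fires, +1 burnt (F count now 1)
Step 10: +1 fires, +1 burnt (F count now 1)
Step 11: +0 fires, +1 burnt (F count now 0)
Fire out after step 11
Initially T: 27, now '.': 34
Total burnt (originally-T cells now '.'): 25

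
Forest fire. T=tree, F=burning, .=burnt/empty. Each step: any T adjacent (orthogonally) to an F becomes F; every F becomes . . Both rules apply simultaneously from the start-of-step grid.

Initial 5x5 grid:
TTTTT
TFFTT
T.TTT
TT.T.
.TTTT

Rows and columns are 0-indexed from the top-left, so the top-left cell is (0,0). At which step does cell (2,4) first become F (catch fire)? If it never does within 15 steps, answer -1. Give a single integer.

Step 1: cell (2,4)='T' (+5 fires, +2 burnt)
Step 2: cell (2,4)='T' (+5 fires, +5 burnt)
Step 3: cell (2,4)='F' (+4 fires, +5 burnt)
  -> target ignites at step 3
Step 4: cell (2,4)='.' (+2 fires, +4 burnt)
Step 5: cell (2,4)='.' (+3 fires, +2 burnt)
Step 6: cell (2,4)='.' (+0 fires, +3 burnt)
  fire out at step 6

3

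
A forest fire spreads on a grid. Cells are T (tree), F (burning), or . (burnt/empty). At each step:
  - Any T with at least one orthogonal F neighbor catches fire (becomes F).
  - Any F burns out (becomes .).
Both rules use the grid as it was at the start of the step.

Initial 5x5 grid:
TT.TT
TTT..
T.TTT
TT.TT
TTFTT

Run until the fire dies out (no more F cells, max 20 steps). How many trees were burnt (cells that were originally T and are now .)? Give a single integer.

Answer: 17

Derivation:
Step 1: +2 fires, +1 burnt (F count now 2)
Step 2: +4 fires, +2 burnt (F count now 4)
Step 3: +3 fires, +4 burnt (F count now 3)
Step 4: +3 fires, +3 burnt (F count now 3)
Step 5: +2 fires, +3 burnt (F count now 2)
Step 6: +2 fires, +2 burnt (F count now 2)
Step 7: +1 fires, +2 burnt (F count now 1)
Step 8: +0 fires, +1 burnt (F count now 0)
Fire out after step 8
Initially T: 19, now '.': 23
Total burnt (originally-T cells now '.'): 17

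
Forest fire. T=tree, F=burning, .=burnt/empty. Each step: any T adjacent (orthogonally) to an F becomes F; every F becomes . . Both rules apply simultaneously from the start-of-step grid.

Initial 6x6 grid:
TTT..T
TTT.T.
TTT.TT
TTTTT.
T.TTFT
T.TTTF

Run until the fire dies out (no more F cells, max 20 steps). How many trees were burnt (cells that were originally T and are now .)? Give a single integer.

Answer: 25

Derivation:
Step 1: +4 fires, +2 burnt (F count now 4)
Step 2: +4 fires, +4 burnt (F count now 4)
Step 3: +4 fires, +4 burnt (F count now 4)
Step 4: +2 fires, +4 burnt (F count now 2)
Step 5: +3 fires, +2 burnt (F count now 3)
Step 6: +4 fires, +3 burnt (F count now 4)
Step 7: +3 fires, +4 burnt (F count now 3)
Step 8: +1 fires, +3 burnt (F count now 1)
Step 9: +0 fires, +1 burnt (F count now 0)
Fire out after step 9
Initially T: 26, now '.': 35
Total burnt (originally-T cells now '.'): 25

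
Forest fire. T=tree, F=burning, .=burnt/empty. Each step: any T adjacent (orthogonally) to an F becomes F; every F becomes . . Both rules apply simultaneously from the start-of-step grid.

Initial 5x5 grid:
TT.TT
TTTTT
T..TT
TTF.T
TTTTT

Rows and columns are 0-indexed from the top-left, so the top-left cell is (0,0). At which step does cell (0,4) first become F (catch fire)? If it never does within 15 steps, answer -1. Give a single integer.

Step 1: cell (0,4)='T' (+2 fires, +1 burnt)
Step 2: cell (0,4)='T' (+3 fires, +2 burnt)
Step 3: cell (0,4)='T' (+3 fires, +3 burnt)
Step 4: cell (0,4)='T' (+2 fires, +3 burnt)
Step 5: cell (0,4)='T' (+3 fires, +2 burnt)
Step 6: cell (0,4)='T' (+4 fires, +3 burnt)
Step 7: cell (0,4)='F' (+2 fires, +4 burnt)
  -> target ignites at step 7
Step 8: cell (0,4)='.' (+1 fires, +2 burnt)
Step 9: cell (0,4)='.' (+0 fires, +1 burnt)
  fire out at step 9

7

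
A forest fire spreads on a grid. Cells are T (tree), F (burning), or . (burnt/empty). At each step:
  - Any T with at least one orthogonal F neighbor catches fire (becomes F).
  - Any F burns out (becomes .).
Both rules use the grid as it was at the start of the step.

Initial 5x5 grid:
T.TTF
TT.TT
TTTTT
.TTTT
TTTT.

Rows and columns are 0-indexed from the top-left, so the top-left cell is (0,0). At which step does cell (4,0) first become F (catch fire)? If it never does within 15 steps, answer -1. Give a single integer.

Step 1: cell (4,0)='T' (+2 fires, +1 burnt)
Step 2: cell (4,0)='T' (+3 fires, +2 burnt)
Step 3: cell (4,0)='T' (+2 fires, +3 burnt)
Step 4: cell (4,0)='T' (+2 fires, +2 burnt)
Step 5: cell (4,0)='T' (+3 fires, +2 burnt)
Step 6: cell (4,0)='T' (+4 fires, +3 burnt)
Step 7: cell (4,0)='T' (+2 fires, +4 burnt)
Step 8: cell (4,0)='F' (+2 fires, +2 burnt)
  -> target ignites at step 8
Step 9: cell (4,0)='.' (+0 fires, +2 burnt)
  fire out at step 9

8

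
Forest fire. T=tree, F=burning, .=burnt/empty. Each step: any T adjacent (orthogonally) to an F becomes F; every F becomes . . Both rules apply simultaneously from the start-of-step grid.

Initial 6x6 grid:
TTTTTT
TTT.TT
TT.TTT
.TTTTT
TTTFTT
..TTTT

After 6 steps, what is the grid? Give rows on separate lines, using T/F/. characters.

Step 1: 4 trees catch fire, 1 burn out
  TTTTTT
  TTT.TT
  TT.TTT
  .TTFTT
  TTF.FT
  ..TFTT
Step 2: 7 trees catch fire, 4 burn out
  TTTTTT
  TTT.TT
  TT.FTT
  .TF.FT
  TF...F
  ..F.FT
Step 3: 5 trees catch fire, 7 burn out
  TTTTTT
  TTT.TT
  TT..FT
  .F...F
  F.....
  .....F
Step 4: 3 trees catch fire, 5 burn out
  TTTTTT
  TTT.FT
  TF...F
  ......
  ......
  ......
Step 5: 4 trees catch fire, 3 burn out
  TTTTFT
  TFT..F
  F.....
  ......
  ......
  ......
Step 6: 5 trees catch fire, 4 burn out
  TFTF.F
  F.F...
  ......
  ......
  ......
  ......

TFTF.F
F.F...
......
......
......
......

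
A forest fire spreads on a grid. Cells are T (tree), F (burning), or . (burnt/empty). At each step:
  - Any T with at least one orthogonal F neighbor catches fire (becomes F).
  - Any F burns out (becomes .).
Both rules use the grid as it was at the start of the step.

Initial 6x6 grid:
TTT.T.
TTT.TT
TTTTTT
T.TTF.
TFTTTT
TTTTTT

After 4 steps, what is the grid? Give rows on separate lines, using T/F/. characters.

Step 1: 6 trees catch fire, 2 burn out
  TTT.T.
  TTT.TT
  TTTTFT
  T.TF..
  F.FTFT
  TFTTTT
Step 2: 10 trees catch fire, 6 burn out
  TTT.T.
  TTT.FT
  TTTF.F
  F.F...
  ...F.F
  F.FTFT
Step 3: 6 trees catch fire, 10 burn out
  TTT.F.
  TTT..F
  FTF...
  ......
  ......
  ...F.F
Step 4: 3 trees catch fire, 6 burn out
  TTT...
  FTF...
  .F....
  ......
  ......
  ......

TTT...
FTF...
.F....
......
......
......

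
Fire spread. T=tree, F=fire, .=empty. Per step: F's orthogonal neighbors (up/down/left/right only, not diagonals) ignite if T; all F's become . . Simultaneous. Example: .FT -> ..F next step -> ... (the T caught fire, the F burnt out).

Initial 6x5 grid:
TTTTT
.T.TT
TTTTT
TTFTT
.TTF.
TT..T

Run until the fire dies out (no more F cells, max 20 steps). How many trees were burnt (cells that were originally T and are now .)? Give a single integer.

Step 1: +4 fires, +2 burnt (F count now 4)
Step 2: +5 fires, +4 burnt (F count now 5)
Step 3: +5 fires, +5 burnt (F count now 5)
Step 4: +4 fires, +5 burnt (F count now 4)
Step 5: +3 fires, +4 burnt (F count now 3)
Step 6: +0 fires, +3 burnt (F count now 0)
Fire out after step 6
Initially T: 22, now '.': 29
Total burnt (originally-T cells now '.'): 21

Answer: 21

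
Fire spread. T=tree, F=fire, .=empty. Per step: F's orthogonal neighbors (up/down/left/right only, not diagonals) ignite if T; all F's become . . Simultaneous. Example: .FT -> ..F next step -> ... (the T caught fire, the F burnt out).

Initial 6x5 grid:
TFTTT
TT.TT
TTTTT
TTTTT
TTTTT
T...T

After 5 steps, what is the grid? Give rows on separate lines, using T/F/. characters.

Step 1: 3 trees catch fire, 1 burn out
  F.FTT
  TF.TT
  TTTTT
  TTTTT
  TTTTT
  T...T
Step 2: 3 trees catch fire, 3 burn out
  ...FT
  F..TT
  TFTTT
  TTTTT
  TTTTT
  T...T
Step 3: 5 trees catch fire, 3 burn out
  ....F
  ...FT
  F.FTT
  TFTTT
  TTTTT
  T...T
Step 4: 5 trees catch fire, 5 burn out
  .....
  ....F
  ...FT
  F.FTT
  TFTTT
  T...T
Step 5: 4 trees catch fire, 5 burn out
  .....
  .....
  ....F
  ...FT
  F.FTT
  T...T

.....
.....
....F
...FT
F.FTT
T...T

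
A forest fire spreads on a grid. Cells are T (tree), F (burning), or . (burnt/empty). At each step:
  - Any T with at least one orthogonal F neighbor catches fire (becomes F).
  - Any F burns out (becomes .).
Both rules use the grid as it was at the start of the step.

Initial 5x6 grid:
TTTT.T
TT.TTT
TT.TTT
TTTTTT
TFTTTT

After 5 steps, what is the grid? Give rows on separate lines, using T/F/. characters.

Step 1: 3 trees catch fire, 1 burn out
  TTTT.T
  TT.TTT
  TT.TTT
  TFTTTT
  F.FTTT
Step 2: 4 trees catch fire, 3 burn out
  TTTT.T
  TT.TTT
  TF.TTT
  F.FTTT
  ...FTT
Step 3: 4 trees catch fire, 4 burn out
  TTTT.T
  TF.TTT
  F..TTT
  ...FTT
  ....FT
Step 4: 5 trees catch fire, 4 burn out
  TFTT.T
  F..TTT
  ...FTT
  ....FT
  .....F
Step 5: 5 trees catch fire, 5 burn out
  F.FT.T
  ...FTT
  ....FT
  .....F
  ......

F.FT.T
...FTT
....FT
.....F
......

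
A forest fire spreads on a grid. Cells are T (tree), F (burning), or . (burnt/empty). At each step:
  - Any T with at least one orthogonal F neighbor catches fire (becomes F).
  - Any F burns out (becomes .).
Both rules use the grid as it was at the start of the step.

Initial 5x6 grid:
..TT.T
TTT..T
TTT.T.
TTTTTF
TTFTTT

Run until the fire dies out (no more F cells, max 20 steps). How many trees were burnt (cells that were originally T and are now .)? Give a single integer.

Step 1: +5 fires, +2 burnt (F count now 5)
Step 2: +6 fires, +5 burnt (F count now 6)
Step 3: +3 fires, +6 burnt (F count now 3)
Step 4: +3 fires, +3 burnt (F count now 3)
Step 5: +2 fires, +3 burnt (F count now 2)
Step 6: +0 fires, +2 burnt (F count now 0)
Fire out after step 6
Initially T: 21, now '.': 28
Total burnt (originally-T cells now '.'): 19

Answer: 19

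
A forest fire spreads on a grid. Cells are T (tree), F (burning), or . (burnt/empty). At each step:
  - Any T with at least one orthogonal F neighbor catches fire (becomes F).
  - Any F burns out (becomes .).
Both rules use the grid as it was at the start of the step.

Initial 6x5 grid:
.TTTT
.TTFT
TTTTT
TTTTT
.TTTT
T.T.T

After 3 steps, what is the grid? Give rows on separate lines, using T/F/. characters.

Step 1: 4 trees catch fire, 1 burn out
  .TTFT
  .TF.F
  TTTFT
  TTTTT
  .TTTT
  T.T.T
Step 2: 6 trees catch fire, 4 burn out
  .TF.F
  .F...
  TTF.F
  TTTFT
  .TTTT
  T.T.T
Step 3: 5 trees catch fire, 6 burn out
  .F...
  .....
  TF...
  TTF.F
  .TTFT
  T.T.T

.F...
.....
TF...
TTF.F
.TTFT
T.T.T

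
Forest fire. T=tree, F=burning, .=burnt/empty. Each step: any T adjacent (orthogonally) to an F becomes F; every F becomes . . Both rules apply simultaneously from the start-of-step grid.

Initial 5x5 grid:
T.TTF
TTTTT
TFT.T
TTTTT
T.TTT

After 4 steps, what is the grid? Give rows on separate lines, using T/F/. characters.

Step 1: 6 trees catch fire, 2 burn out
  T.TF.
  TFTTF
  F.F.T
  TFTTT
  T.TTT
Step 2: 7 trees catch fire, 6 burn out
  T.F..
  F.FF.
  ....F
  F.FTT
  T.TTT
Step 3: 5 trees catch fire, 7 burn out
  F....
  .....
  .....
  ...FF
  F.FTT
Step 4: 2 trees catch fire, 5 burn out
  .....
  .....
  .....
  .....
  ...FF

.....
.....
.....
.....
...FF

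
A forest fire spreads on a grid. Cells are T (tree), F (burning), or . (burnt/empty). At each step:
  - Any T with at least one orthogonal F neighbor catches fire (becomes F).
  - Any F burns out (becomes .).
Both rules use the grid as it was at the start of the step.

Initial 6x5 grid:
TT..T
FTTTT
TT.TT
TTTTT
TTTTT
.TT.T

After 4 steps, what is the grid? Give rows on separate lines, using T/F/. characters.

Step 1: 3 trees catch fire, 1 burn out
  FT..T
  .FTTT
  FT.TT
  TTTTT
  TTTTT
  .TT.T
Step 2: 4 trees catch fire, 3 burn out
  .F..T
  ..FTT
  .F.TT
  FTTTT
  TTTTT
  .TT.T
Step 3: 3 trees catch fire, 4 burn out
  ....T
  ...FT
  ...TT
  .FTTT
  FTTTT
  .TT.T
Step 4: 4 trees catch fire, 3 burn out
  ....T
  ....F
  ...FT
  ..FTT
  .FTTT
  .TT.T

....T
....F
...FT
..FTT
.FTTT
.TT.T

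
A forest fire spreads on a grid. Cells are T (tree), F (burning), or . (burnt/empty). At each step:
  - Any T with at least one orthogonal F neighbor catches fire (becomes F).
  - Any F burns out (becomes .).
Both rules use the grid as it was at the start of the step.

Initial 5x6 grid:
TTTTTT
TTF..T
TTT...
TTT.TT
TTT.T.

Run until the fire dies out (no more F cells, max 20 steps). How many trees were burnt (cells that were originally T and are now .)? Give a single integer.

Answer: 18

Derivation:
Step 1: +3 fires, +1 burnt (F count now 3)
Step 2: +5 fires, +3 burnt (F count now 5)
Step 3: +5 fires, +5 burnt (F count now 5)
Step 4: +3 fires, +5 burnt (F count now 3)
Step 5: +2 fires, +3 burnt (F count now 2)
Step 6: +0 fires, +2 burnt (F count now 0)
Fire out after step 6
Initially T: 21, now '.': 27
Total burnt (originally-T cells now '.'): 18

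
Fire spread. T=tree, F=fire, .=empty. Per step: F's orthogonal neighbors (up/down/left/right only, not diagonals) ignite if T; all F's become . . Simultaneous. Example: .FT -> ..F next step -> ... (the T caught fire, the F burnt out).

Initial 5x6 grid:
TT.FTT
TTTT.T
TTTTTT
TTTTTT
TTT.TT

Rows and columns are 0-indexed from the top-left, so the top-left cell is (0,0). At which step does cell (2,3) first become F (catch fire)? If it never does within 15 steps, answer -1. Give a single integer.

Step 1: cell (2,3)='T' (+2 fires, +1 burnt)
Step 2: cell (2,3)='F' (+3 fires, +2 burnt)
  -> target ignites at step 2
Step 3: cell (2,3)='.' (+5 fires, +3 burnt)
Step 4: cell (2,3)='.' (+6 fires, +5 burnt)
Step 5: cell (2,3)='.' (+6 fires, +6 burnt)
Step 6: cell (2,3)='.' (+3 fires, +6 burnt)
Step 7: cell (2,3)='.' (+1 fires, +3 burnt)
Step 8: cell (2,3)='.' (+0 fires, +1 burnt)
  fire out at step 8

2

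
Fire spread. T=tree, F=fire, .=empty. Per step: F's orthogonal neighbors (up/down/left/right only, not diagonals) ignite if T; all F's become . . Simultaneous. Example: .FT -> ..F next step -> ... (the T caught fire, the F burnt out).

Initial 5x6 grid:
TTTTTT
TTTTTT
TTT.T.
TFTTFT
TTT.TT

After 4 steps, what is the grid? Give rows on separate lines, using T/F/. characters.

Step 1: 8 trees catch fire, 2 burn out
  TTTTTT
  TTTTTT
  TFT.F.
  F.FF.F
  TFT.FT
Step 2: 7 trees catch fire, 8 burn out
  TTTTTT
  TFTTFT
  F.F...
  ......
  F.F..F
Step 3: 6 trees catch fire, 7 burn out
  TFTTFT
  F.FF.F
  ......
  ......
  ......
Step 4: 4 trees catch fire, 6 burn out
  F.FF.F
  ......
  ......
  ......
  ......

F.FF.F
......
......
......
......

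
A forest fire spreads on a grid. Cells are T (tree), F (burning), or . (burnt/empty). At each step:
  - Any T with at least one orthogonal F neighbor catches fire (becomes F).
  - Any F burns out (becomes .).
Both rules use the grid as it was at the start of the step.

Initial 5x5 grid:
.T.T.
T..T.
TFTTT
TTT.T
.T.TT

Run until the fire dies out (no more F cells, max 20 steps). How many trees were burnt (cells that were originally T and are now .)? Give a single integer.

Answer: 14

Derivation:
Step 1: +3 fires, +1 burnt (F count now 3)
Step 2: +5 fires, +3 burnt (F count now 5)
Step 3: +2 fires, +5 burnt (F count now 2)
Step 4: +2 fires, +2 burnt (F count now 2)
Step 5: +1 fires, +2 burnt (F count now 1)
Step 6: +1 fires, +1 burnt (F count now 1)
Step 7: +0 fires, +1 burnt (F count now 0)
Fire out after step 7
Initially T: 15, now '.': 24
Total burnt (originally-T cells now '.'): 14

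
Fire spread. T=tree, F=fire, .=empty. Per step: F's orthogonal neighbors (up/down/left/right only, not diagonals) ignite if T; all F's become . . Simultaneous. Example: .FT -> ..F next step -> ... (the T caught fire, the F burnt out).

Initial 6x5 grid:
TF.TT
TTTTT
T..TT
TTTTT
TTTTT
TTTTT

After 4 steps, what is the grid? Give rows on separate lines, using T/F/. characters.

Step 1: 2 trees catch fire, 1 burn out
  F..TT
  TFTTT
  T..TT
  TTTTT
  TTTTT
  TTTTT
Step 2: 2 trees catch fire, 2 burn out
  ...TT
  F.FTT
  T..TT
  TTTTT
  TTTTT
  TTTTT
Step 3: 2 trees catch fire, 2 burn out
  ...TT
  ...FT
  F..TT
  TTTTT
  TTTTT
  TTTTT
Step 4: 4 trees catch fire, 2 burn out
  ...FT
  ....F
  ...FT
  FTTTT
  TTTTT
  TTTTT

...FT
....F
...FT
FTTTT
TTTTT
TTTTT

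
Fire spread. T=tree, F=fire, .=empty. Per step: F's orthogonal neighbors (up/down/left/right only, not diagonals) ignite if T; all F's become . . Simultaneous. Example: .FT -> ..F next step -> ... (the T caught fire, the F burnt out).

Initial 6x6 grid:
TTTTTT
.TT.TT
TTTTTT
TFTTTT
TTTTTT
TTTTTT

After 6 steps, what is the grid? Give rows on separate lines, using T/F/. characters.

Step 1: 4 trees catch fire, 1 burn out
  TTTTTT
  .TT.TT
  TFTTTT
  F.FTTT
  TFTTTT
  TTTTTT
Step 2: 7 trees catch fire, 4 burn out
  TTTTTT
  .FT.TT
  F.FTTT
  ...FTT
  F.FTTT
  TFTTTT
Step 3: 7 trees catch fire, 7 burn out
  TFTTTT
  ..F.TT
  ...FTT
  ....FT
  ...FTT
  F.FTTT
Step 4: 6 trees catch fire, 7 burn out
  F.FTTT
  ....TT
  ....FT
  .....F
  ....FT
  ...FTT
Step 5: 5 trees catch fire, 6 burn out
  ...FTT
  ....FT
  .....F
  ......
  .....F
  ....FT
Step 6: 3 trees catch fire, 5 burn out
  ....FT
  .....F
  ......
  ......
  ......
  .....F

....FT
.....F
......
......
......
.....F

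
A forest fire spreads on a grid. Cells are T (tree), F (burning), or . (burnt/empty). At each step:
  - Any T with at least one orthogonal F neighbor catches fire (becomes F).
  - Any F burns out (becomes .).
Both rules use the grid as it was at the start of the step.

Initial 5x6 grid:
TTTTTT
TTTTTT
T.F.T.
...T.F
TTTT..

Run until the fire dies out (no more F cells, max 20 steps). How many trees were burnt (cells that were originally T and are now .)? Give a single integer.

Step 1: +1 fires, +2 burnt (F count now 1)
Step 2: +3 fires, +1 burnt (F count now 3)
Step 3: +4 fires, +3 burnt (F count now 4)
Step 4: +5 fires, +4 burnt (F count now 5)
Step 5: +1 fires, +5 burnt (F count now 1)
Step 6: +0 fires, +1 burnt (F count now 0)
Fire out after step 6
Initially T: 19, now '.': 25
Total burnt (originally-T cells now '.'): 14

Answer: 14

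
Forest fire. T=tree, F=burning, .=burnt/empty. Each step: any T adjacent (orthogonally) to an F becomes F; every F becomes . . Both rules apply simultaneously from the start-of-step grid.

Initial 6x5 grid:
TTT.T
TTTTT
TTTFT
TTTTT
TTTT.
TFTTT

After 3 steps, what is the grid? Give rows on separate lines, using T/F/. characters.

Step 1: 7 trees catch fire, 2 burn out
  TTT.T
  TTTFT
  TTF.F
  TTTFT
  TFTT.
  F.FTT
Step 2: 10 trees catch fire, 7 burn out
  TTT.T
  TTF.F
  TF...
  TFF.F
  F.FF.
  ...FT
Step 3: 6 trees catch fire, 10 burn out
  TTF.F
  TF...
  F....
  F....
  .....
  ....F

TTF.F
TF...
F....
F....
.....
....F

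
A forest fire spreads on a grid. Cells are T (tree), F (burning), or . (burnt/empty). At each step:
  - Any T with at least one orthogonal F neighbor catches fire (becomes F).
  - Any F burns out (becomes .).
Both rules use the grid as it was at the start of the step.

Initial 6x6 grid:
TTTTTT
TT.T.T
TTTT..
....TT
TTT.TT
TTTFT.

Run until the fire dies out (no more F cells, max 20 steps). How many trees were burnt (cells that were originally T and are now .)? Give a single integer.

Answer: 11

Derivation:
Step 1: +2 fires, +1 burnt (F count now 2)
Step 2: +3 fires, +2 burnt (F count now 3)
Step 3: +4 fires, +3 burnt (F count now 4)
Step 4: +2 fires, +4 burnt (F count now 2)
Step 5: +0 fires, +2 burnt (F count now 0)
Fire out after step 5
Initially T: 25, now '.': 22
Total burnt (originally-T cells now '.'): 11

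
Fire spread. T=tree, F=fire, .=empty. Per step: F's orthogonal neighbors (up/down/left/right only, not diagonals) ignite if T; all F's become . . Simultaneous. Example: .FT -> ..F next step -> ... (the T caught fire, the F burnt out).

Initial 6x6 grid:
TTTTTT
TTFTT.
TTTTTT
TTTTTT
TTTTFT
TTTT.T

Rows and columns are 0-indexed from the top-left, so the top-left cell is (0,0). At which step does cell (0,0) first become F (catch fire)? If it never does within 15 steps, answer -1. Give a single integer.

Step 1: cell (0,0)='T' (+7 fires, +2 burnt)
Step 2: cell (0,0)='T' (+13 fires, +7 burnt)
Step 3: cell (0,0)='F' (+7 fires, +13 burnt)
  -> target ignites at step 3
Step 4: cell (0,0)='.' (+4 fires, +7 burnt)
Step 5: cell (0,0)='.' (+1 fires, +4 burnt)
Step 6: cell (0,0)='.' (+0 fires, +1 burnt)
  fire out at step 6

3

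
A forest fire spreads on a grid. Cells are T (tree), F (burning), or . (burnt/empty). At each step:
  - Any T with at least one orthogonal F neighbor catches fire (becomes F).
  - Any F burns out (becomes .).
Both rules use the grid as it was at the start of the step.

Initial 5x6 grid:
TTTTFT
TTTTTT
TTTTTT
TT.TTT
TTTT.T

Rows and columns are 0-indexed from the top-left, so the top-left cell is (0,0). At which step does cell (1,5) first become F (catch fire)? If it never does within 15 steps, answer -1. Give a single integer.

Step 1: cell (1,5)='T' (+3 fires, +1 burnt)
Step 2: cell (1,5)='F' (+4 fires, +3 burnt)
  -> target ignites at step 2
Step 3: cell (1,5)='.' (+5 fires, +4 burnt)
Step 4: cell (1,5)='.' (+5 fires, +5 burnt)
Step 5: cell (1,5)='.' (+4 fires, +5 burnt)
Step 6: cell (1,5)='.' (+3 fires, +4 burnt)
Step 7: cell (1,5)='.' (+2 fires, +3 burnt)
Step 8: cell (1,5)='.' (+1 fires, +2 burnt)
Step 9: cell (1,5)='.' (+0 fires, +1 burnt)
  fire out at step 9

2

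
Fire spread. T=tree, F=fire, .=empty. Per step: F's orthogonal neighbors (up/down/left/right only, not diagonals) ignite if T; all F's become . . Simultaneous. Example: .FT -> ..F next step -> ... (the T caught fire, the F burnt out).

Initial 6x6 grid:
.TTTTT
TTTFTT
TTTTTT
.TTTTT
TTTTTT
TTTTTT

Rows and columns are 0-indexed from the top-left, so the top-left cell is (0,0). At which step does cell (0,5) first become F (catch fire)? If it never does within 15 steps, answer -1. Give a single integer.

Step 1: cell (0,5)='T' (+4 fires, +1 burnt)
Step 2: cell (0,5)='T' (+7 fires, +4 burnt)
Step 3: cell (0,5)='F' (+8 fires, +7 burnt)
  -> target ignites at step 3
Step 4: cell (0,5)='.' (+6 fires, +8 burnt)
Step 5: cell (0,5)='.' (+4 fires, +6 burnt)
Step 6: cell (0,5)='.' (+3 fires, +4 burnt)
Step 7: cell (0,5)='.' (+1 fires, +3 burnt)
Step 8: cell (0,5)='.' (+0 fires, +1 burnt)
  fire out at step 8

3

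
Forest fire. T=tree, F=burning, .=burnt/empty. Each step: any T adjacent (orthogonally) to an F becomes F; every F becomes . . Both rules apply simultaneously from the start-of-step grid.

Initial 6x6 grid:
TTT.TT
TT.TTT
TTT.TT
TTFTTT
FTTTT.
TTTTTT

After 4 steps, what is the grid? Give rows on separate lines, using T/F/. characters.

Step 1: 7 trees catch fire, 2 burn out
  TTT.TT
  TT.TTT
  TTF.TT
  FF.FTT
  .FFTT.
  FTTTTT
Step 2: 6 trees catch fire, 7 burn out
  TTT.TT
  TT.TTT
  FF..TT
  ....FT
  ...FT.
  .FFTTT
Step 3: 6 trees catch fire, 6 burn out
  TTT.TT
  FF.TTT
  ....FT
  .....F
  ....F.
  ...FTT
Step 4: 5 trees catch fire, 6 burn out
  FFT.TT
  ...TFT
  .....F
  ......
  ......
  ....FT

FFT.TT
...TFT
.....F
......
......
....FT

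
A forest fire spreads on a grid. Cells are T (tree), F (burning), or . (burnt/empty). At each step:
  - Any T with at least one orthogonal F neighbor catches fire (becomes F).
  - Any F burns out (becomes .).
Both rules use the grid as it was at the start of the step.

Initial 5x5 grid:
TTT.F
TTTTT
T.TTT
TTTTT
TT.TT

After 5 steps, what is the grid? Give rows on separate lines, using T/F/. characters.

Step 1: 1 trees catch fire, 1 burn out
  TTT..
  TTTTF
  T.TTT
  TTTTT
  TT.TT
Step 2: 2 trees catch fire, 1 burn out
  TTT..
  TTTF.
  T.TTF
  TTTTT
  TT.TT
Step 3: 3 trees catch fire, 2 burn out
  TTT..
  TTF..
  T.TF.
  TTTTF
  TT.TT
Step 4: 5 trees catch fire, 3 burn out
  TTF..
  TF...
  T.F..
  TTTF.
  TT.TF
Step 5: 4 trees catch fire, 5 burn out
  TF...
  F....
  T....
  TTF..
  TT.F.

TF...
F....
T....
TTF..
TT.F.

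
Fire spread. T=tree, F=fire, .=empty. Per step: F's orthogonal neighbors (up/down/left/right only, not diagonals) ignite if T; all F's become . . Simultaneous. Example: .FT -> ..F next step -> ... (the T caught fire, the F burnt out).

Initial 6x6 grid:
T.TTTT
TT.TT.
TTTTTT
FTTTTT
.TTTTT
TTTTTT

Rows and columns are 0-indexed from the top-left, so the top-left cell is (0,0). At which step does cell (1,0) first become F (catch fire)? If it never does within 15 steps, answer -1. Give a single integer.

Step 1: cell (1,0)='T' (+2 fires, +1 burnt)
Step 2: cell (1,0)='F' (+4 fires, +2 burnt)
  -> target ignites at step 2
Step 3: cell (1,0)='.' (+6 fires, +4 burnt)
Step 4: cell (1,0)='.' (+5 fires, +6 burnt)
Step 5: cell (1,0)='.' (+5 fires, +5 burnt)
Step 6: cell (1,0)='.' (+5 fires, +5 burnt)
Step 7: cell (1,0)='.' (+3 fires, +5 burnt)
Step 8: cell (1,0)='.' (+1 fires, +3 burnt)
Step 9: cell (1,0)='.' (+0 fires, +1 burnt)
  fire out at step 9

2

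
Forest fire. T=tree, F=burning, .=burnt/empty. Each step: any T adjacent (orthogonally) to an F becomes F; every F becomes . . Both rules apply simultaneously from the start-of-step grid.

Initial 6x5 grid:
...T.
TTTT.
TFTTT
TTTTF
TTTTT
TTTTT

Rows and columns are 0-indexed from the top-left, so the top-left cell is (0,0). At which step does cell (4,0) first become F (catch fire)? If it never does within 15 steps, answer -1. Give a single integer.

Step 1: cell (4,0)='T' (+7 fires, +2 burnt)
Step 2: cell (4,0)='T' (+8 fires, +7 burnt)
Step 3: cell (4,0)='F' (+5 fires, +8 burnt)
  -> target ignites at step 3
Step 4: cell (4,0)='.' (+3 fires, +5 burnt)
Step 5: cell (4,0)='.' (+0 fires, +3 burnt)
  fire out at step 5

3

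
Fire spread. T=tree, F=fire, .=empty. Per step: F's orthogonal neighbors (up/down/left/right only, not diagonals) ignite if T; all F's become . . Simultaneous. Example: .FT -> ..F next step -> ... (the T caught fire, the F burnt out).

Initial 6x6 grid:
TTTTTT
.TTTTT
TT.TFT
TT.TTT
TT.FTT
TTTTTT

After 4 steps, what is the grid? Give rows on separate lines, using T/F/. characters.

Step 1: 7 trees catch fire, 2 burn out
  TTTTTT
  .TTTFT
  TT.F.F
  TT.FFT
  TT..FT
  TTTFTT
Step 2: 7 trees catch fire, 7 burn out
  TTTTFT
  .TTF.F
  TT....
  TT...F
  TT...F
  TTF.FT
Step 3: 5 trees catch fire, 7 burn out
  TTTF.F
  .TF...
  TT....
  TT....
  TT....
  TF...F
Step 4: 4 trees catch fire, 5 burn out
  TTF...
  .F....
  TT....
  TT....
  TF....
  F.....

TTF...
.F....
TT....
TT....
TF....
F.....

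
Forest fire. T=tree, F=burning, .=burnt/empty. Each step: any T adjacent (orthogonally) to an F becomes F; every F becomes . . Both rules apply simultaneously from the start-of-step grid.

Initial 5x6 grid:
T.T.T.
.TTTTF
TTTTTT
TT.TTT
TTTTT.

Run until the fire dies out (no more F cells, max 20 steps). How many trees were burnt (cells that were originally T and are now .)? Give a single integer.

Step 1: +2 fires, +1 burnt (F count now 2)
Step 2: +4 fires, +2 burnt (F count now 4)
Step 3: +3 fires, +4 burnt (F count now 3)
Step 4: +5 fires, +3 burnt (F count now 5)
Step 5: +2 fires, +5 burnt (F count now 2)
Step 6: +3 fires, +2 burnt (F count now 3)
Step 7: +2 fires, +3 burnt (F count now 2)
Step 8: +1 fires, +2 burnt (F count now 1)
Step 9: +0 fires, +1 burnt (F count now 0)
Fire out after step 9
Initially T: 23, now '.': 29
Total burnt (originally-T cells now '.'): 22

Answer: 22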